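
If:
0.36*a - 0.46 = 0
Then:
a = 1.28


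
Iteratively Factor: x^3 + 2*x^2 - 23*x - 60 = (x + 3)*(x^2 - x - 20) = (x + 3)*(x + 4)*(x - 5)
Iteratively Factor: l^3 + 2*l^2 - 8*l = (l + 4)*(l^2 - 2*l) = l*(l + 4)*(l - 2)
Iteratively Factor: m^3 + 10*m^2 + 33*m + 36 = (m + 3)*(m^2 + 7*m + 12) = (m + 3)*(m + 4)*(m + 3)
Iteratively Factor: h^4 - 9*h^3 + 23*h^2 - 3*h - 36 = (h - 3)*(h^3 - 6*h^2 + 5*h + 12) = (h - 3)^2*(h^2 - 3*h - 4) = (h - 3)^2*(h + 1)*(h - 4)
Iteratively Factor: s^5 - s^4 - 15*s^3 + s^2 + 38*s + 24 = (s - 4)*(s^4 + 3*s^3 - 3*s^2 - 11*s - 6) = (s - 4)*(s + 1)*(s^3 + 2*s^2 - 5*s - 6) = (s - 4)*(s + 1)^2*(s^2 + s - 6) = (s - 4)*(s + 1)^2*(s + 3)*(s - 2)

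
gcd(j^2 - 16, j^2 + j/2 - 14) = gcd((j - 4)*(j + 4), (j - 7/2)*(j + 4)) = j + 4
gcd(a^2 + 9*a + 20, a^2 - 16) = a + 4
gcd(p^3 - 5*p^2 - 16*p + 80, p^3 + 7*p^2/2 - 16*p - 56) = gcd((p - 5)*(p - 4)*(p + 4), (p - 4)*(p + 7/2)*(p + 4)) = p^2 - 16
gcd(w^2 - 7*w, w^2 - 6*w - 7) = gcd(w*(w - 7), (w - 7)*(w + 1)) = w - 7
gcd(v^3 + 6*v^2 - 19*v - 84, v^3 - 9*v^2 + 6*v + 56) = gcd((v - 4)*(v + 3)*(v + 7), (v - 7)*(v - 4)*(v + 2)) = v - 4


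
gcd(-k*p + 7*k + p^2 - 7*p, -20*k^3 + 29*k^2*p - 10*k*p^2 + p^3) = -k + p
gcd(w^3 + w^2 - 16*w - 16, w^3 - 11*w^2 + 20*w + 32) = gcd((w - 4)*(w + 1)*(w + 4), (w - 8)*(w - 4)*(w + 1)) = w^2 - 3*w - 4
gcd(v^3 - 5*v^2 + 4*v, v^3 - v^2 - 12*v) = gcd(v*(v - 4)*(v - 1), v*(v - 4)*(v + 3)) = v^2 - 4*v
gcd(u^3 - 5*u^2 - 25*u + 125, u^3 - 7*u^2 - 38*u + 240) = u - 5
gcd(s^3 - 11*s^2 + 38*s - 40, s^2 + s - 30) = s - 5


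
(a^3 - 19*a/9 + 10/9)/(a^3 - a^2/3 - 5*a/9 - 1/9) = (9*a^2 + 9*a - 10)/(9*a^2 + 6*a + 1)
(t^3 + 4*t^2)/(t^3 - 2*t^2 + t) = t*(t + 4)/(t^2 - 2*t + 1)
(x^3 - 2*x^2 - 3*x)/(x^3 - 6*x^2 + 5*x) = (x^2 - 2*x - 3)/(x^2 - 6*x + 5)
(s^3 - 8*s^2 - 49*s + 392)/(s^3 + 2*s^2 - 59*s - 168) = (s - 7)/(s + 3)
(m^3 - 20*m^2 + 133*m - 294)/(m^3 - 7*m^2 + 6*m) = (m^2 - 14*m + 49)/(m*(m - 1))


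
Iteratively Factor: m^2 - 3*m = (m - 3)*(m)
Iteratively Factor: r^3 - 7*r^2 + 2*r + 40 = (r - 4)*(r^2 - 3*r - 10) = (r - 5)*(r - 4)*(r + 2)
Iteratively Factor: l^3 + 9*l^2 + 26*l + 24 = (l + 3)*(l^2 + 6*l + 8) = (l + 2)*(l + 3)*(l + 4)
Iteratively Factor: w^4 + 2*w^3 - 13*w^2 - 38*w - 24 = (w + 3)*(w^3 - w^2 - 10*w - 8) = (w - 4)*(w + 3)*(w^2 + 3*w + 2) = (w - 4)*(w + 1)*(w + 3)*(w + 2)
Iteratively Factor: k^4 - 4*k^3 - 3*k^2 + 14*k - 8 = (k - 4)*(k^3 - 3*k + 2) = (k - 4)*(k - 1)*(k^2 + k - 2) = (k - 4)*(k - 1)*(k + 2)*(k - 1)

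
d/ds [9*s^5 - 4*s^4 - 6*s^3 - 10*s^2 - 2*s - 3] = 45*s^4 - 16*s^3 - 18*s^2 - 20*s - 2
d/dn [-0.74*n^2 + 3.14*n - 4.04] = 3.14 - 1.48*n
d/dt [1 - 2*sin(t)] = -2*cos(t)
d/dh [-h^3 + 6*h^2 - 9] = 3*h*(4 - h)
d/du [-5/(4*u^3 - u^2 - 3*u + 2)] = 5*(12*u^2 - 2*u - 3)/(4*u^3 - u^2 - 3*u + 2)^2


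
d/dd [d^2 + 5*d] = 2*d + 5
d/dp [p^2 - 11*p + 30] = 2*p - 11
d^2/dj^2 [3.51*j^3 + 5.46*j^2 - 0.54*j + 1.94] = 21.06*j + 10.92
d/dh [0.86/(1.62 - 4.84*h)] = 4.1624/(4.84*h - 1.62)^2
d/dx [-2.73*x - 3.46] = -2.73000000000000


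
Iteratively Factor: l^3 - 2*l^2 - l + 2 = (l + 1)*(l^2 - 3*l + 2) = (l - 1)*(l + 1)*(l - 2)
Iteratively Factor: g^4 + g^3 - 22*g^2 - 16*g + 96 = (g + 4)*(g^3 - 3*g^2 - 10*g + 24) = (g - 2)*(g + 4)*(g^2 - g - 12) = (g - 2)*(g + 3)*(g + 4)*(g - 4)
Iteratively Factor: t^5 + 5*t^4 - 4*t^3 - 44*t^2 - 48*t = (t + 2)*(t^4 + 3*t^3 - 10*t^2 - 24*t) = (t + 2)^2*(t^3 + t^2 - 12*t) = (t + 2)^2*(t + 4)*(t^2 - 3*t) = (t - 3)*(t + 2)^2*(t + 4)*(t)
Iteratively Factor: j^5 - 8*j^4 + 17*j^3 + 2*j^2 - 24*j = (j)*(j^4 - 8*j^3 + 17*j^2 + 2*j - 24) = j*(j - 4)*(j^3 - 4*j^2 + j + 6) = j*(j - 4)*(j + 1)*(j^2 - 5*j + 6) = j*(j - 4)*(j - 2)*(j + 1)*(j - 3)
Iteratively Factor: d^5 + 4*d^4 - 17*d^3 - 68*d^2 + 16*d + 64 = (d + 4)*(d^4 - 17*d^2 + 16) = (d - 1)*(d + 4)*(d^3 + d^2 - 16*d - 16) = (d - 4)*(d - 1)*(d + 4)*(d^2 + 5*d + 4) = (d - 4)*(d - 1)*(d + 4)^2*(d + 1)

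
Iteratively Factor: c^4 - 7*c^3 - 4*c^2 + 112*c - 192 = (c - 3)*(c^3 - 4*c^2 - 16*c + 64) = (c - 3)*(c + 4)*(c^2 - 8*c + 16) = (c - 4)*(c - 3)*(c + 4)*(c - 4)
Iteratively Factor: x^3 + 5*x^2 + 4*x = (x)*(x^2 + 5*x + 4) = x*(x + 4)*(x + 1)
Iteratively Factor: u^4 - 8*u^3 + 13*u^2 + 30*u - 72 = (u - 3)*(u^3 - 5*u^2 - 2*u + 24) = (u - 3)^2*(u^2 - 2*u - 8) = (u - 3)^2*(u + 2)*(u - 4)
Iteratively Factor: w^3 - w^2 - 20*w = (w + 4)*(w^2 - 5*w) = (w - 5)*(w + 4)*(w)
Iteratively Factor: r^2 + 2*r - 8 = (r - 2)*(r + 4)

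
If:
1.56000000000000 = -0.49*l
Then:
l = -3.18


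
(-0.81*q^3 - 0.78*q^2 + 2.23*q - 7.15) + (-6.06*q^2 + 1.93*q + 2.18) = -0.81*q^3 - 6.84*q^2 + 4.16*q - 4.97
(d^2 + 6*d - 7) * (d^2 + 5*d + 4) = d^4 + 11*d^3 + 27*d^2 - 11*d - 28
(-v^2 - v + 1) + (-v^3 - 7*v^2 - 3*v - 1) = -v^3 - 8*v^2 - 4*v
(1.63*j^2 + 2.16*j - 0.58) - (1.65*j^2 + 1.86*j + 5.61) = -0.02*j^2 + 0.3*j - 6.19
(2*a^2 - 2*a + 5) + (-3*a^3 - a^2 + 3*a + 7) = -3*a^3 + a^2 + a + 12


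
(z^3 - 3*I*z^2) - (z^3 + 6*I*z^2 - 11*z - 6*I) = -9*I*z^2 + 11*z + 6*I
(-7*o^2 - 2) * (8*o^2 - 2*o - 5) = -56*o^4 + 14*o^3 + 19*o^2 + 4*o + 10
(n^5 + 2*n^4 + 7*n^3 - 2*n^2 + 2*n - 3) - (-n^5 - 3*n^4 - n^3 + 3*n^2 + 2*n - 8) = 2*n^5 + 5*n^4 + 8*n^3 - 5*n^2 + 5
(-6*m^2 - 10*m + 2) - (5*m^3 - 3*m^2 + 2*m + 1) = -5*m^3 - 3*m^2 - 12*m + 1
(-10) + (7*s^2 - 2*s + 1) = 7*s^2 - 2*s - 9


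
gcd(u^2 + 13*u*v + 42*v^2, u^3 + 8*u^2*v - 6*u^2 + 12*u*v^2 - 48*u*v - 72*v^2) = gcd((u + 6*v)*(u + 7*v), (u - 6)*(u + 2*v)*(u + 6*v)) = u + 6*v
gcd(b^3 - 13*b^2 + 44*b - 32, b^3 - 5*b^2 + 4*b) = b^2 - 5*b + 4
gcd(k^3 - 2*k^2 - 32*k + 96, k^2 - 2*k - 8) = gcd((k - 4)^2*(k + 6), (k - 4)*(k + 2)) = k - 4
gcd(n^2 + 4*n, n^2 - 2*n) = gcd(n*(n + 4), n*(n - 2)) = n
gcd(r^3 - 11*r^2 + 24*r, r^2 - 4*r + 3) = r - 3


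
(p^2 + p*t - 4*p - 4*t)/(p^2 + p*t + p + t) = (p - 4)/(p + 1)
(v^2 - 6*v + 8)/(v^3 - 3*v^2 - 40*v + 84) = (v - 4)/(v^2 - v - 42)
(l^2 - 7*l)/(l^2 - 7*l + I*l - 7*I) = l/(l + I)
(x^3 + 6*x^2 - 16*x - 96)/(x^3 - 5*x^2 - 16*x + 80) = (x + 6)/(x - 5)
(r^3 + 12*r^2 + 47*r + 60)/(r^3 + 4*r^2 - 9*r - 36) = (r + 5)/(r - 3)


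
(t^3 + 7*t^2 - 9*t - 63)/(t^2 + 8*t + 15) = (t^2 + 4*t - 21)/(t + 5)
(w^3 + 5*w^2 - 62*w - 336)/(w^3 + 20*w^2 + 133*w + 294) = (w - 8)/(w + 7)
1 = 1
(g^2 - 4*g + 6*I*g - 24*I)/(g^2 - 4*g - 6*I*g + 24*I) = (g + 6*I)/(g - 6*I)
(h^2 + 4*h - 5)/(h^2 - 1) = (h + 5)/(h + 1)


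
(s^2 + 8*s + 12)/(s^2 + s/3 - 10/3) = 3*(s + 6)/(3*s - 5)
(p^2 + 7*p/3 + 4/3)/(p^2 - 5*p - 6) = (p + 4/3)/(p - 6)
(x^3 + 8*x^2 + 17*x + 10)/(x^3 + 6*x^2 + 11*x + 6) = (x + 5)/(x + 3)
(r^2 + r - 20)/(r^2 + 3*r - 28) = (r + 5)/(r + 7)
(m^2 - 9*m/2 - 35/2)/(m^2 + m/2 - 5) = (m - 7)/(m - 2)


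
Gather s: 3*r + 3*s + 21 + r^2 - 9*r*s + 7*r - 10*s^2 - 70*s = r^2 + 10*r - 10*s^2 + s*(-9*r - 67) + 21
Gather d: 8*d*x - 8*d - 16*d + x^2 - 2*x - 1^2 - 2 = d*(8*x - 24) + x^2 - 2*x - 3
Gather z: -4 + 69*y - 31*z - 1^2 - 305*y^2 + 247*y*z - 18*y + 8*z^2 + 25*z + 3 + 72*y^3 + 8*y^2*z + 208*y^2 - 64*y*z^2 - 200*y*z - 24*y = 72*y^3 - 97*y^2 + 27*y + z^2*(8 - 64*y) + z*(8*y^2 + 47*y - 6) - 2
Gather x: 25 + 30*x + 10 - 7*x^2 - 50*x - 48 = -7*x^2 - 20*x - 13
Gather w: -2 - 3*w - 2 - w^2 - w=-w^2 - 4*w - 4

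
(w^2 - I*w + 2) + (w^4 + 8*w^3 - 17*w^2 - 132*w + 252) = w^4 + 8*w^3 - 16*w^2 - 132*w - I*w + 254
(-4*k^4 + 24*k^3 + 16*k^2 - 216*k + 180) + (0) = -4*k^4 + 24*k^3 + 16*k^2 - 216*k + 180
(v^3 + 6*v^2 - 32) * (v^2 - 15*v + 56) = v^5 - 9*v^4 - 34*v^3 + 304*v^2 + 480*v - 1792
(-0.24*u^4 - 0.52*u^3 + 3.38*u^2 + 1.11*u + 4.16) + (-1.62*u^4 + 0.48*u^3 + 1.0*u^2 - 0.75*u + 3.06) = -1.86*u^4 - 0.04*u^3 + 4.38*u^2 + 0.36*u + 7.22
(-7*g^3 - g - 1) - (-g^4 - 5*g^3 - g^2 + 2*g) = g^4 - 2*g^3 + g^2 - 3*g - 1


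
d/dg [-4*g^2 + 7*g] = 7 - 8*g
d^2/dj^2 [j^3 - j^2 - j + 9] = 6*j - 2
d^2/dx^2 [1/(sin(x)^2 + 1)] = 2*(-2*sin(x)^4 + 5*sin(x)^2 - 1)/(sin(x)^2 + 1)^3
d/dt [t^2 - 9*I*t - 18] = 2*t - 9*I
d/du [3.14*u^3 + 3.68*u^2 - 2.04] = u*(9.42*u + 7.36)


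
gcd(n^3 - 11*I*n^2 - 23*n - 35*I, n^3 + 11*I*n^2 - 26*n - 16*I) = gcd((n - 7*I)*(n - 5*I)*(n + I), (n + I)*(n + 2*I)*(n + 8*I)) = n + I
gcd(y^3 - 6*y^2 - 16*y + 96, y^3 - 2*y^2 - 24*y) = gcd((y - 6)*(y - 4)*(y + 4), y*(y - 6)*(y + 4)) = y^2 - 2*y - 24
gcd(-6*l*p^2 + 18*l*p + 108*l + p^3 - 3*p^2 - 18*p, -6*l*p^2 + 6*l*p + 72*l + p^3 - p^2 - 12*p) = -6*l*p - 18*l + p^2 + 3*p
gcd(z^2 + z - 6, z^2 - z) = 1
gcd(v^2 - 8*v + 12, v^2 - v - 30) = v - 6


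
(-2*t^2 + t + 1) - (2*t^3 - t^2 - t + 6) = -2*t^3 - t^2 + 2*t - 5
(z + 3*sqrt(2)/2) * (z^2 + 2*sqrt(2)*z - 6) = z^3 + 7*sqrt(2)*z^2/2 - 9*sqrt(2)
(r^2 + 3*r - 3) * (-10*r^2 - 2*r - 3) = -10*r^4 - 32*r^3 + 21*r^2 - 3*r + 9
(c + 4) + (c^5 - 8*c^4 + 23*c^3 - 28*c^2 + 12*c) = c^5 - 8*c^4 + 23*c^3 - 28*c^2 + 13*c + 4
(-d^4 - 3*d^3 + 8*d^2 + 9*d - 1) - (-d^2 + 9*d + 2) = -d^4 - 3*d^3 + 9*d^2 - 3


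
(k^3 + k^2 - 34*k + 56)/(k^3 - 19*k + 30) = (k^2 + 3*k - 28)/(k^2 + 2*k - 15)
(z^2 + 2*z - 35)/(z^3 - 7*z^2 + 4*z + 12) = (z^2 + 2*z - 35)/(z^3 - 7*z^2 + 4*z + 12)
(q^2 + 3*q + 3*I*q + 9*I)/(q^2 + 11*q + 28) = (q^2 + 3*q*(1 + I) + 9*I)/(q^2 + 11*q + 28)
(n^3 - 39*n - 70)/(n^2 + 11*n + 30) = (n^2 - 5*n - 14)/(n + 6)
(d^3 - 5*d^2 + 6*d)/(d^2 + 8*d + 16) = d*(d^2 - 5*d + 6)/(d^2 + 8*d + 16)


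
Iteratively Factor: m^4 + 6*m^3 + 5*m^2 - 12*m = (m + 3)*(m^3 + 3*m^2 - 4*m) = (m + 3)*(m + 4)*(m^2 - m) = m*(m + 3)*(m + 4)*(m - 1)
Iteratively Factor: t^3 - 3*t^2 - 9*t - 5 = (t - 5)*(t^2 + 2*t + 1) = (t - 5)*(t + 1)*(t + 1)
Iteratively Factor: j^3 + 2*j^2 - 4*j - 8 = (j - 2)*(j^2 + 4*j + 4) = (j - 2)*(j + 2)*(j + 2)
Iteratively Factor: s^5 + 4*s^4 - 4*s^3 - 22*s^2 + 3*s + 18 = (s - 1)*(s^4 + 5*s^3 + s^2 - 21*s - 18) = (s - 1)*(s + 3)*(s^3 + 2*s^2 - 5*s - 6) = (s - 1)*(s + 1)*(s + 3)*(s^2 + s - 6) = (s - 2)*(s - 1)*(s + 1)*(s + 3)*(s + 3)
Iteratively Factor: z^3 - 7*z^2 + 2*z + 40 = (z + 2)*(z^2 - 9*z + 20) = (z - 5)*(z + 2)*(z - 4)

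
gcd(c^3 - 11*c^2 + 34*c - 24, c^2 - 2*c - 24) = c - 6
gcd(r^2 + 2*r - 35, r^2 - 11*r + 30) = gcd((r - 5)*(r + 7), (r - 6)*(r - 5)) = r - 5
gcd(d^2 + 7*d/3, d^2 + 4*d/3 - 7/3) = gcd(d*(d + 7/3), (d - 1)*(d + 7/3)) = d + 7/3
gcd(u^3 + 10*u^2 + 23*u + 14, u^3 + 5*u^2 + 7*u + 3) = u + 1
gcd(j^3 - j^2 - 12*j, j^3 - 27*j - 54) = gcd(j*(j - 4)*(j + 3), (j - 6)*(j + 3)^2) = j + 3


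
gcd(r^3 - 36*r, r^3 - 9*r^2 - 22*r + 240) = r - 6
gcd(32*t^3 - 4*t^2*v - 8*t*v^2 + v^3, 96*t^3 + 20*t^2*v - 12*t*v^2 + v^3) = 16*t^2 + 6*t*v - v^2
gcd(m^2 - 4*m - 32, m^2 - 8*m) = m - 8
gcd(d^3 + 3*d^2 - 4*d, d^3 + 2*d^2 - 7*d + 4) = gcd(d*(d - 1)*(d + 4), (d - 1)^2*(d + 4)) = d^2 + 3*d - 4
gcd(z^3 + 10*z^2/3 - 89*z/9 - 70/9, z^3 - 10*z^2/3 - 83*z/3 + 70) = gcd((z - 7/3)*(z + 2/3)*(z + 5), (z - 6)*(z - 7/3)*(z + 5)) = z^2 + 8*z/3 - 35/3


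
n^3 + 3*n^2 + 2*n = n*(n + 1)*(n + 2)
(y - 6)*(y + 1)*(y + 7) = y^3 + 2*y^2 - 41*y - 42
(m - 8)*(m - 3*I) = m^2 - 8*m - 3*I*m + 24*I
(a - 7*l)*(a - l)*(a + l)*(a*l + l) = a^4*l - 7*a^3*l^2 + a^3*l - a^2*l^3 - 7*a^2*l^2 + 7*a*l^4 - a*l^3 + 7*l^4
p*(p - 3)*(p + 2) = p^3 - p^2 - 6*p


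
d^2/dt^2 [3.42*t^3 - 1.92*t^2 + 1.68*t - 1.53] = 20.52*t - 3.84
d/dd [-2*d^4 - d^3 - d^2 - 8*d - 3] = -8*d^3 - 3*d^2 - 2*d - 8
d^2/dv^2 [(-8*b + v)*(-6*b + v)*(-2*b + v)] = -32*b + 6*v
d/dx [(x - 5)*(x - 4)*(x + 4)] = 3*x^2 - 10*x - 16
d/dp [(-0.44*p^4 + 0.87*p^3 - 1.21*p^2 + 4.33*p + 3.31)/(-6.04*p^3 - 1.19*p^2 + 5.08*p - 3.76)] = (2.6576*p^6 + 1.0472*p^5 - 15.0493*p^4 + 67.7632*p^3 + 49.1695*p^2 + 16.977*p - 33.0956)/(36.4816*p^6 + 14.3752*p^5 - 59.9503*p^4 + 33.3304*p^3 + 34.7552*p^2 - 38.2016*p + 14.1376)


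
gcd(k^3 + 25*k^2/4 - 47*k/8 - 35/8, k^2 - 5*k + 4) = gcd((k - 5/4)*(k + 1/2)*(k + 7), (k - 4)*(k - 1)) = 1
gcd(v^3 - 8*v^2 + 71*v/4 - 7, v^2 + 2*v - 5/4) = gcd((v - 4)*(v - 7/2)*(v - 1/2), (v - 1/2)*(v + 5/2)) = v - 1/2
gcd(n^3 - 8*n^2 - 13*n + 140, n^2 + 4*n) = n + 4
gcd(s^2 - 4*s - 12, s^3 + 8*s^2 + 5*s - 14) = s + 2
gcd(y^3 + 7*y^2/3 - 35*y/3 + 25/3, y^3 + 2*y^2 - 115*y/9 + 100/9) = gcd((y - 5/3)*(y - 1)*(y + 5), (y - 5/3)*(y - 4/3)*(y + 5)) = y^2 + 10*y/3 - 25/3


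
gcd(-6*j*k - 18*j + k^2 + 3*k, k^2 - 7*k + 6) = 1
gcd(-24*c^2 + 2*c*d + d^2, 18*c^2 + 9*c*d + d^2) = 6*c + d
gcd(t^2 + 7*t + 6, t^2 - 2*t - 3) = t + 1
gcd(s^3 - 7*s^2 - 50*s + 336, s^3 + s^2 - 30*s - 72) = s - 6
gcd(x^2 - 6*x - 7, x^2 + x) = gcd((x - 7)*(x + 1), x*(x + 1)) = x + 1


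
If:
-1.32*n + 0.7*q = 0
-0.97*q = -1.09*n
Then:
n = 0.00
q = 0.00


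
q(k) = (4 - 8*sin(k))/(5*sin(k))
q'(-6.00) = -9.84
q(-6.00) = 1.26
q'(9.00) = 4.29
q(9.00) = 0.34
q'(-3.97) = 1.00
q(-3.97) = -0.51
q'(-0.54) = -2.60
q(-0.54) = -3.16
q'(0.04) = -499.87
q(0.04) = 18.41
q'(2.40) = 1.29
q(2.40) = -0.42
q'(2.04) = 0.45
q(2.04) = -0.70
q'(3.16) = 2360.93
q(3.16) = -45.06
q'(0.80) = -1.08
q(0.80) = -0.48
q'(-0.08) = -124.87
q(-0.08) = -11.61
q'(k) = -(4 - 8*sin(k))*cos(k)/(5*sin(k)^2) - 8*cos(k)/(5*sin(k)) = -4*cos(k)/(5*sin(k)^2)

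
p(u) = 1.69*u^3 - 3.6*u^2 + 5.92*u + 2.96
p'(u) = 5.07*u^2 - 7.2*u + 5.92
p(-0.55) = -1.67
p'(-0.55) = 11.41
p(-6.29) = -597.28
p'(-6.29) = 251.80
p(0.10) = 3.52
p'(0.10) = 5.25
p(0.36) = 4.70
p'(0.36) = 3.99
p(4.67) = 124.22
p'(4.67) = 82.87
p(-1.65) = -24.20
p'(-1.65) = 31.60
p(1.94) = 13.24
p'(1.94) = 11.03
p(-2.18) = -44.56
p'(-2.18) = 45.71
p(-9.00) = -1573.93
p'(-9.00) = 481.39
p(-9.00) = -1573.93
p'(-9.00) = 481.39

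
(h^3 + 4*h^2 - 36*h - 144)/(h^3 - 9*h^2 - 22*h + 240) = (h^2 + 10*h + 24)/(h^2 - 3*h - 40)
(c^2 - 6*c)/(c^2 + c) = (c - 6)/(c + 1)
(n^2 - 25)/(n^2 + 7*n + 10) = (n - 5)/(n + 2)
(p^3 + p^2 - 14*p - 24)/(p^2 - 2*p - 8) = p + 3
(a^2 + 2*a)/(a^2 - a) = (a + 2)/(a - 1)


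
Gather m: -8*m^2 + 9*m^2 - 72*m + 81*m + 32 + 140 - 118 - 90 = m^2 + 9*m - 36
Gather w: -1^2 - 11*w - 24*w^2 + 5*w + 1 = -24*w^2 - 6*w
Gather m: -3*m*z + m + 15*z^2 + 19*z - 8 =m*(1 - 3*z) + 15*z^2 + 19*z - 8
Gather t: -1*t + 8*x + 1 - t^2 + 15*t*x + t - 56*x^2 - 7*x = -t^2 + 15*t*x - 56*x^2 + x + 1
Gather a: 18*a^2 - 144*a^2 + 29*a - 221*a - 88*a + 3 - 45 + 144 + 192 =-126*a^2 - 280*a + 294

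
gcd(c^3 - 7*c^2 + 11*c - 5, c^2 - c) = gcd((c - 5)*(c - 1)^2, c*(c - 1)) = c - 1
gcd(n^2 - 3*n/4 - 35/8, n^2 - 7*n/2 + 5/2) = n - 5/2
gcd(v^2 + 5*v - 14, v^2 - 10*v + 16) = v - 2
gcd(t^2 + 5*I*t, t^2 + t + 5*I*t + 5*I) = t + 5*I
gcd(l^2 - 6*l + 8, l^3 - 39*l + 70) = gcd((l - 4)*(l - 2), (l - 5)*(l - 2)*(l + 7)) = l - 2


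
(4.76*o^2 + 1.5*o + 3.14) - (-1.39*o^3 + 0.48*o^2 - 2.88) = 1.39*o^3 + 4.28*o^2 + 1.5*o + 6.02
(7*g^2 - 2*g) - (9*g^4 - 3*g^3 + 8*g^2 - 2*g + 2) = -9*g^4 + 3*g^3 - g^2 - 2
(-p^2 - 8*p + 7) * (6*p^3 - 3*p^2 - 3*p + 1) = -6*p^5 - 45*p^4 + 69*p^3 + 2*p^2 - 29*p + 7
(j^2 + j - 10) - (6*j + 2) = j^2 - 5*j - 12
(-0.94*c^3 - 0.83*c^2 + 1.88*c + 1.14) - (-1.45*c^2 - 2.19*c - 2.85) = -0.94*c^3 + 0.62*c^2 + 4.07*c + 3.99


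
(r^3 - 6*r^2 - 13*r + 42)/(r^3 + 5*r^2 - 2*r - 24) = (r - 7)/(r + 4)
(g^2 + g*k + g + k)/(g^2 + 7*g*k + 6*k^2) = (g + 1)/(g + 6*k)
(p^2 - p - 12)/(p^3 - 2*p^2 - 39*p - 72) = (p - 4)/(p^2 - 5*p - 24)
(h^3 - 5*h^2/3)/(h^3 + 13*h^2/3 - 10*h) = h/(h + 6)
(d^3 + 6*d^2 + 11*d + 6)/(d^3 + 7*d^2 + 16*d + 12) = (d + 1)/(d + 2)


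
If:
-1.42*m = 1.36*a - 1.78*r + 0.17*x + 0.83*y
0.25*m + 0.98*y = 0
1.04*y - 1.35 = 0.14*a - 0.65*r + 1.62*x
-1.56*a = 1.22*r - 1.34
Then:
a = 1.30929859021684*y + 0.5720828804519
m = -3.92*y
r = 0.366844841389373 - 1.67418508257236*y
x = -0.142914880433575*y - 0.735581763185292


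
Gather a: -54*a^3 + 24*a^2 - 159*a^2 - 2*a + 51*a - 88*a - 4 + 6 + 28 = -54*a^3 - 135*a^2 - 39*a + 30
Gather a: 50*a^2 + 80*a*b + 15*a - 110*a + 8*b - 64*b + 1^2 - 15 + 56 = 50*a^2 + a*(80*b - 95) - 56*b + 42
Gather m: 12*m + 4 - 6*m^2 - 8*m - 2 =-6*m^2 + 4*m + 2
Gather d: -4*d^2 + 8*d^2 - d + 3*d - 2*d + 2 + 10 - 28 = 4*d^2 - 16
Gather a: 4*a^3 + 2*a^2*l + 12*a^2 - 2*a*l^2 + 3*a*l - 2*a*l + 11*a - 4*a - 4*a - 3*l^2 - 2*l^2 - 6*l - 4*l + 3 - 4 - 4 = 4*a^3 + a^2*(2*l + 12) + a*(-2*l^2 + l + 3) - 5*l^2 - 10*l - 5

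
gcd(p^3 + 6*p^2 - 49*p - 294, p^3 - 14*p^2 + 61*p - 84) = p - 7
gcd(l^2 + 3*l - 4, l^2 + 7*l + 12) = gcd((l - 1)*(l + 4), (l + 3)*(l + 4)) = l + 4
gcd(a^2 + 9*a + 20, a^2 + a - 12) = a + 4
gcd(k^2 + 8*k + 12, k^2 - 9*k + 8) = 1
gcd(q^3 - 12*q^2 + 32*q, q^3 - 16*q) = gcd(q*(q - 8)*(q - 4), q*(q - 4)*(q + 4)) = q^2 - 4*q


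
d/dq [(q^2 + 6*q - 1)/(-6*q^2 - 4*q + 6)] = 8*(q^2 + 1)/(9*q^4 + 12*q^3 - 14*q^2 - 12*q + 9)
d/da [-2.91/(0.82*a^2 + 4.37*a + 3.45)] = (4.7724*a + 12.7167)/(0.82*a^2 + 4.37*a + 3.45)^2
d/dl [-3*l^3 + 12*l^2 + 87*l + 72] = -9*l^2 + 24*l + 87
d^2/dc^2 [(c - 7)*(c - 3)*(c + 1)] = 6*c - 18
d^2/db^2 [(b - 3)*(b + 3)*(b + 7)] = 6*b + 14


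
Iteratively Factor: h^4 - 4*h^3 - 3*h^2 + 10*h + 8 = (h + 1)*(h^3 - 5*h^2 + 2*h + 8) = (h - 4)*(h + 1)*(h^2 - h - 2) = (h - 4)*(h + 1)^2*(h - 2)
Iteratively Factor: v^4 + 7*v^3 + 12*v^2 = (v + 3)*(v^3 + 4*v^2) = (v + 3)*(v + 4)*(v^2) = v*(v + 3)*(v + 4)*(v)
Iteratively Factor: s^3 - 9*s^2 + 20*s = (s)*(s^2 - 9*s + 20) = s*(s - 4)*(s - 5)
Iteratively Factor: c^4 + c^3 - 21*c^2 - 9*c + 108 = (c - 3)*(c^3 + 4*c^2 - 9*c - 36) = (c - 3)^2*(c^2 + 7*c + 12) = (c - 3)^2*(c + 4)*(c + 3)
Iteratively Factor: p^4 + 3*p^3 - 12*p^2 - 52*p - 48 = (p + 2)*(p^3 + p^2 - 14*p - 24) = (p - 4)*(p + 2)*(p^2 + 5*p + 6) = (p - 4)*(p + 2)*(p + 3)*(p + 2)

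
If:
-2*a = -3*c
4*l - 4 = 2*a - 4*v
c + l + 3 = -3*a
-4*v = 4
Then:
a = -6/5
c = -4/5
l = 7/5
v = -1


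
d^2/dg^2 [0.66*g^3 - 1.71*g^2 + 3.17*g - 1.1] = 3.96*g - 3.42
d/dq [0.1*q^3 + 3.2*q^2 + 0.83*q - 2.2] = 0.3*q^2 + 6.4*q + 0.83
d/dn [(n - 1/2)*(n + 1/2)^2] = 3*n^2 + n - 1/4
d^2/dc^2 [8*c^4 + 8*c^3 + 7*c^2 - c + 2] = 96*c^2 + 48*c + 14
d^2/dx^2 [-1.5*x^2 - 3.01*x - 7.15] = -3.00000000000000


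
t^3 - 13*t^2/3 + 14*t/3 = t*(t - 7/3)*(t - 2)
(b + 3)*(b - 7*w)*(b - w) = b^3 - 8*b^2*w + 3*b^2 + 7*b*w^2 - 24*b*w + 21*w^2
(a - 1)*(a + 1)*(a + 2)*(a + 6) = a^4 + 8*a^3 + 11*a^2 - 8*a - 12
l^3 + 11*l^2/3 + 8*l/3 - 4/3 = (l - 1/3)*(l + 2)^2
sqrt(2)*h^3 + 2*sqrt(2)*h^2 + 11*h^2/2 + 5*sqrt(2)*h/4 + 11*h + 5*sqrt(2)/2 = (h + 2)*(h + 5*sqrt(2)/2)*(sqrt(2)*h + 1/2)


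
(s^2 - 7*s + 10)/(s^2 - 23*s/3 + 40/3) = 3*(s - 2)/(3*s - 8)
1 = 1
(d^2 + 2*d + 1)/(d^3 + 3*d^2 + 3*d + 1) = 1/(d + 1)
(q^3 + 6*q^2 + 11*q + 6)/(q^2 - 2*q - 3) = (q^2 + 5*q + 6)/(q - 3)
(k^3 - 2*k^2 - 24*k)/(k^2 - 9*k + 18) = k*(k + 4)/(k - 3)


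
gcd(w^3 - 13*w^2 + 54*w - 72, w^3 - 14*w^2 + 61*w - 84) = w^2 - 7*w + 12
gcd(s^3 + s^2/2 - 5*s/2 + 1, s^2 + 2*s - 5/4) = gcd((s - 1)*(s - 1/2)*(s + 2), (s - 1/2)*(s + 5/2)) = s - 1/2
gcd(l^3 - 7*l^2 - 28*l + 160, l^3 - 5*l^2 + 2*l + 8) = l - 4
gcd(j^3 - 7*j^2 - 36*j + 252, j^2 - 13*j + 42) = j^2 - 13*j + 42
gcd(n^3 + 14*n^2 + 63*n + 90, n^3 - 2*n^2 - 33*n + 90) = n + 6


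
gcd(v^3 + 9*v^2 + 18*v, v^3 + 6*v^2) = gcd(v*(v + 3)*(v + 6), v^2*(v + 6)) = v^2 + 6*v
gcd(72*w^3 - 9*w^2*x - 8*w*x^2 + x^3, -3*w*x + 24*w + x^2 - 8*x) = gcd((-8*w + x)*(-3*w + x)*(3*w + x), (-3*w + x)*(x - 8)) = -3*w + x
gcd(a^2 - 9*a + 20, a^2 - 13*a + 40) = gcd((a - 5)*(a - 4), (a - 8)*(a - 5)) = a - 5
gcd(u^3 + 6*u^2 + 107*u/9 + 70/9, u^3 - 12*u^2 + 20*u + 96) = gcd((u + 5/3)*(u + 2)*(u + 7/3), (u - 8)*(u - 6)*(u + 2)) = u + 2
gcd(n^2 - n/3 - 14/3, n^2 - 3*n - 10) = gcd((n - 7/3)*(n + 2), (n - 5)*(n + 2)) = n + 2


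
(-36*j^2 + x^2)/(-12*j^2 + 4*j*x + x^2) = (-6*j + x)/(-2*j + x)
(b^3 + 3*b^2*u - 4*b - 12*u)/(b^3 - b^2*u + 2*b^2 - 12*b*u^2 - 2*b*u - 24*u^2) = (2 - b)/(-b + 4*u)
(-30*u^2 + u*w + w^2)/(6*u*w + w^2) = (-5*u + w)/w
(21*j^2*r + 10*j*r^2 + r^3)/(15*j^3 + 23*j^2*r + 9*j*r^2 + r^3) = r*(7*j + r)/(5*j^2 + 6*j*r + r^2)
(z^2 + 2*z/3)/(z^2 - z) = (z + 2/3)/(z - 1)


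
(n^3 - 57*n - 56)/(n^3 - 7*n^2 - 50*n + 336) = (n + 1)/(n - 6)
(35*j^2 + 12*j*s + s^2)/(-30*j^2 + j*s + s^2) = (35*j^2 + 12*j*s + s^2)/(-30*j^2 + j*s + s^2)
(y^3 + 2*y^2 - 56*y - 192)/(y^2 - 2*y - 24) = (y^2 - 2*y - 48)/(y - 6)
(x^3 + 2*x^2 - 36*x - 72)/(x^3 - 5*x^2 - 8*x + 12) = (x + 6)/(x - 1)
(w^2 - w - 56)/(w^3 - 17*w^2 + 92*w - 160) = (w + 7)/(w^2 - 9*w + 20)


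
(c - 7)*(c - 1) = c^2 - 8*c + 7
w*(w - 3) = w^2 - 3*w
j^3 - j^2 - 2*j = j*(j - 2)*(j + 1)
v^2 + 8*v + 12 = (v + 2)*(v + 6)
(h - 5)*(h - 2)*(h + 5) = h^3 - 2*h^2 - 25*h + 50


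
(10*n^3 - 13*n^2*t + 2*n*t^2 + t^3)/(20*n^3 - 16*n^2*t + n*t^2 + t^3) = (-n + t)/(-2*n + t)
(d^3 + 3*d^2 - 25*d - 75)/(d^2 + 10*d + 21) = (d^2 - 25)/(d + 7)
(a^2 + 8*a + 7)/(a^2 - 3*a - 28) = (a^2 + 8*a + 7)/(a^2 - 3*a - 28)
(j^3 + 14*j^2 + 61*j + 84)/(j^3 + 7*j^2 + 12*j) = (j + 7)/j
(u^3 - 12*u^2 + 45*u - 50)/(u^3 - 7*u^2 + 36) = (u^3 - 12*u^2 + 45*u - 50)/(u^3 - 7*u^2 + 36)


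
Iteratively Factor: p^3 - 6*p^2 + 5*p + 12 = (p + 1)*(p^2 - 7*p + 12) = (p - 4)*(p + 1)*(p - 3)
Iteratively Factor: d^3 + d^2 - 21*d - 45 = (d - 5)*(d^2 + 6*d + 9) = (d - 5)*(d + 3)*(d + 3)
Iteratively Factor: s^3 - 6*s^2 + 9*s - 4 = (s - 1)*(s^2 - 5*s + 4) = (s - 1)^2*(s - 4)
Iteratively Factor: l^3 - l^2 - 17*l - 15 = (l - 5)*(l^2 + 4*l + 3) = (l - 5)*(l + 3)*(l + 1)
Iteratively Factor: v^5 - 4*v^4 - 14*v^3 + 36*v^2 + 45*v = (v - 3)*(v^4 - v^3 - 17*v^2 - 15*v) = (v - 3)*(v + 1)*(v^3 - 2*v^2 - 15*v) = v*(v - 3)*(v + 1)*(v^2 - 2*v - 15) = v*(v - 5)*(v - 3)*(v + 1)*(v + 3)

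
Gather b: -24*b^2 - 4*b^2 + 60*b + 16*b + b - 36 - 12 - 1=-28*b^2 + 77*b - 49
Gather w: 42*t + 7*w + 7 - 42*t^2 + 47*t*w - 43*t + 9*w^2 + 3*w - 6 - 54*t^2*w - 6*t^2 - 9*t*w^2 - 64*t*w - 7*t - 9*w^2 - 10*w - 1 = -48*t^2 - 9*t*w^2 - 8*t + w*(-54*t^2 - 17*t)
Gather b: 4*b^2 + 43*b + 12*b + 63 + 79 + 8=4*b^2 + 55*b + 150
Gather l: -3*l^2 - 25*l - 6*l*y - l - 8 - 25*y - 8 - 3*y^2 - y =-3*l^2 + l*(-6*y - 26) - 3*y^2 - 26*y - 16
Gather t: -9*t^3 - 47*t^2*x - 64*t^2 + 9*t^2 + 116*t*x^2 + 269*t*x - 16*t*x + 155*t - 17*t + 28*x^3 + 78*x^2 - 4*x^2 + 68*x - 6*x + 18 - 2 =-9*t^3 + t^2*(-47*x - 55) + t*(116*x^2 + 253*x + 138) + 28*x^3 + 74*x^2 + 62*x + 16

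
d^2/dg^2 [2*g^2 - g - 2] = 4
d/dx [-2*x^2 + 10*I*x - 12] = -4*x + 10*I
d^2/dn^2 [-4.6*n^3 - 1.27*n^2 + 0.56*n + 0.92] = -27.6*n - 2.54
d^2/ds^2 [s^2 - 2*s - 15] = 2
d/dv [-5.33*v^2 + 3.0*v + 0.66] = 3.0 - 10.66*v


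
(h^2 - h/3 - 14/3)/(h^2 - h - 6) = (h - 7/3)/(h - 3)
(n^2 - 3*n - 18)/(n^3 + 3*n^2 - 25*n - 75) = (n - 6)/(n^2 - 25)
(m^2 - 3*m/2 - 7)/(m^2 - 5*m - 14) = (m - 7/2)/(m - 7)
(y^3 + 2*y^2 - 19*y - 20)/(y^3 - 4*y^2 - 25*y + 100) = (y + 1)/(y - 5)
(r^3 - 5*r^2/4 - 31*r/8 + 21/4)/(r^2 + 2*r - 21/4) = (4*r^2 + r - 14)/(2*(2*r + 7))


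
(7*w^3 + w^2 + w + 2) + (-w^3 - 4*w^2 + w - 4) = 6*w^3 - 3*w^2 + 2*w - 2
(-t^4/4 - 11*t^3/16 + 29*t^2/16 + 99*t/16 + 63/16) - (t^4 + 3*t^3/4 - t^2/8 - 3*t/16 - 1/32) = -5*t^4/4 - 23*t^3/16 + 31*t^2/16 + 51*t/8 + 127/32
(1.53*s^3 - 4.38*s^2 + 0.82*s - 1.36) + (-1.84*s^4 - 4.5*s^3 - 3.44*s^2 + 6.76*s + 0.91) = -1.84*s^4 - 2.97*s^3 - 7.82*s^2 + 7.58*s - 0.45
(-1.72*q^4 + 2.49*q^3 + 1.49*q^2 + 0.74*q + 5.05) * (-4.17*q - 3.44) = 7.1724*q^5 - 4.4665*q^4 - 14.7789*q^3 - 8.2114*q^2 - 23.6041*q - 17.372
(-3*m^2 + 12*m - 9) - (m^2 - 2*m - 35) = -4*m^2 + 14*m + 26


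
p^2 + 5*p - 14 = (p - 2)*(p + 7)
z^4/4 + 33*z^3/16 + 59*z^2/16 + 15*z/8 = z*(z/4 + 1/4)*(z + 5/4)*(z + 6)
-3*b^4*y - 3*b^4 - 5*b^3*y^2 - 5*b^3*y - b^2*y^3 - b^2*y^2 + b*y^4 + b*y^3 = (-3*b + y)*(b + y)^2*(b*y + b)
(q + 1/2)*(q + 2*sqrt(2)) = q^2 + q/2 + 2*sqrt(2)*q + sqrt(2)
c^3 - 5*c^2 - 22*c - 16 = (c - 8)*(c + 1)*(c + 2)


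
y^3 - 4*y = y*(y - 2)*(y + 2)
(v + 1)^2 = v^2 + 2*v + 1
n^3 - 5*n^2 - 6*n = n*(n - 6)*(n + 1)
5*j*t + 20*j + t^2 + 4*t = (5*j + t)*(t + 4)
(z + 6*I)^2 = z^2 + 12*I*z - 36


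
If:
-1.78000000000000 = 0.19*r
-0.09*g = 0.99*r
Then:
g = 103.05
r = -9.37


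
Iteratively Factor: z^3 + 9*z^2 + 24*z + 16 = (z + 4)*(z^2 + 5*z + 4) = (z + 1)*(z + 4)*(z + 4)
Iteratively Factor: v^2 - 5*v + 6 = (v - 2)*(v - 3)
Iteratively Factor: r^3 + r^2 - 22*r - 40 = (r - 5)*(r^2 + 6*r + 8) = (r - 5)*(r + 4)*(r + 2)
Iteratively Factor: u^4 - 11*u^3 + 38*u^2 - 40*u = (u)*(u^3 - 11*u^2 + 38*u - 40) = u*(u - 4)*(u^2 - 7*u + 10) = u*(u - 4)*(u - 2)*(u - 5)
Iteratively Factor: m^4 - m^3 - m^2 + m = (m + 1)*(m^3 - 2*m^2 + m) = (m - 1)*(m + 1)*(m^2 - m) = (m - 1)^2*(m + 1)*(m)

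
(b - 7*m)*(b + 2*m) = b^2 - 5*b*m - 14*m^2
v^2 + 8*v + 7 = (v + 1)*(v + 7)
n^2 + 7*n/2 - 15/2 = (n - 3/2)*(n + 5)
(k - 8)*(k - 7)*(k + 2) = k^3 - 13*k^2 + 26*k + 112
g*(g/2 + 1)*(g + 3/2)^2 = g^4/2 + 5*g^3/2 + 33*g^2/8 + 9*g/4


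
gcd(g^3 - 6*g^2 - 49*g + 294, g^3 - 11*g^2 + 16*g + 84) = g^2 - 13*g + 42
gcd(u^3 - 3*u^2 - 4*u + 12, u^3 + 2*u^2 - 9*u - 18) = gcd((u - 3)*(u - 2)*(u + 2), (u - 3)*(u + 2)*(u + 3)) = u^2 - u - 6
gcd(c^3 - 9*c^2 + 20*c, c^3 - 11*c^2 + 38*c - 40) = c^2 - 9*c + 20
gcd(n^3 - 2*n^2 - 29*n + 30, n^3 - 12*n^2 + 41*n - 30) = n^2 - 7*n + 6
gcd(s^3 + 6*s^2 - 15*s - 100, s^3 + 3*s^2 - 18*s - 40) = s^2 + s - 20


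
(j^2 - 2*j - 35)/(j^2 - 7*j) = (j + 5)/j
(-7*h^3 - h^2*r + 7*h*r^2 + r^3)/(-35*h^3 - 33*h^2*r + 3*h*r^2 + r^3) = (-h + r)/(-5*h + r)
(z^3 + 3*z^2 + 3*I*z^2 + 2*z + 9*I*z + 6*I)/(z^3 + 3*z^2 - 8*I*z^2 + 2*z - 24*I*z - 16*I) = (z + 3*I)/(z - 8*I)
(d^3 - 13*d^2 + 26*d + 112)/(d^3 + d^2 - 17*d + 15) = (d^3 - 13*d^2 + 26*d + 112)/(d^3 + d^2 - 17*d + 15)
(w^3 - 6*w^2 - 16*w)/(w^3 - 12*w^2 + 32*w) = (w + 2)/(w - 4)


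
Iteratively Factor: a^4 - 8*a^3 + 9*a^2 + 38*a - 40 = (a - 5)*(a^3 - 3*a^2 - 6*a + 8) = (a - 5)*(a + 2)*(a^2 - 5*a + 4) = (a - 5)*(a - 4)*(a + 2)*(a - 1)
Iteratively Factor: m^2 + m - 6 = (m - 2)*(m + 3)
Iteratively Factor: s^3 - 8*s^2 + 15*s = (s - 5)*(s^2 - 3*s) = s*(s - 5)*(s - 3)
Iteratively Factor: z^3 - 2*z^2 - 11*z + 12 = (z - 1)*(z^2 - z - 12) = (z - 4)*(z - 1)*(z + 3)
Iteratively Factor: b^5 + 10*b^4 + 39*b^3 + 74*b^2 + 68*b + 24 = (b + 3)*(b^4 + 7*b^3 + 18*b^2 + 20*b + 8) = (b + 2)*(b + 3)*(b^3 + 5*b^2 + 8*b + 4) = (b + 2)^2*(b + 3)*(b^2 + 3*b + 2) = (b + 1)*(b + 2)^2*(b + 3)*(b + 2)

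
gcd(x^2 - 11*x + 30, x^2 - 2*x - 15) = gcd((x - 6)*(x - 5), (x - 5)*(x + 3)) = x - 5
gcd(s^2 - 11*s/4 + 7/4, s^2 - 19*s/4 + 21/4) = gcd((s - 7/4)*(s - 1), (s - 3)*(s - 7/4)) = s - 7/4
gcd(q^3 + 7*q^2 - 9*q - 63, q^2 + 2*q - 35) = q + 7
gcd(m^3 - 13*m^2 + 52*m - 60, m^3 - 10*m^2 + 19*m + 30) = m^2 - 11*m + 30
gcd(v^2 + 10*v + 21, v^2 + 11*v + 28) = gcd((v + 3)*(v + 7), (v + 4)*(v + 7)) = v + 7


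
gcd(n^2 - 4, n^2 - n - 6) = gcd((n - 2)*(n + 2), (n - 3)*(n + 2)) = n + 2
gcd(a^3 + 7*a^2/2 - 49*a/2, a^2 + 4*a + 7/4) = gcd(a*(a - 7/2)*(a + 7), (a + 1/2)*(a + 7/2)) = 1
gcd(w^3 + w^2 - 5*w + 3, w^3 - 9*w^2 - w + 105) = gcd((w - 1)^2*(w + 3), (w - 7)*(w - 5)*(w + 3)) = w + 3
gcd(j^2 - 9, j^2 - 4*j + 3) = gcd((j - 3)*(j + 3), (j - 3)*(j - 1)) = j - 3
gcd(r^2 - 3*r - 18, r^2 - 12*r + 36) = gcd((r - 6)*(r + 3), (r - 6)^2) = r - 6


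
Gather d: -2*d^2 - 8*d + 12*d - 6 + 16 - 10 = -2*d^2 + 4*d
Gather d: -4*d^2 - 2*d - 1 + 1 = -4*d^2 - 2*d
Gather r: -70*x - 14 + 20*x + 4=-50*x - 10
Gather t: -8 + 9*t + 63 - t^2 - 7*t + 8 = -t^2 + 2*t + 63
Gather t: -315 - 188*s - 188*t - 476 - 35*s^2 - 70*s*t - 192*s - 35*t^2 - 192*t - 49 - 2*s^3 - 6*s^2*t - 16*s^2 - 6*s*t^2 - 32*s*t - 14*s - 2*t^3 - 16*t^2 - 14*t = -2*s^3 - 51*s^2 - 394*s - 2*t^3 + t^2*(-6*s - 51) + t*(-6*s^2 - 102*s - 394) - 840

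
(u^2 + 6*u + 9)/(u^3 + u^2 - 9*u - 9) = (u + 3)/(u^2 - 2*u - 3)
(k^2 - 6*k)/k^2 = (k - 6)/k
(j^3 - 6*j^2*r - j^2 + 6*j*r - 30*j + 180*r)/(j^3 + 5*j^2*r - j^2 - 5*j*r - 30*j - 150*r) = (j - 6*r)/(j + 5*r)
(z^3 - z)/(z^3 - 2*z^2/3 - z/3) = 3*(z + 1)/(3*z + 1)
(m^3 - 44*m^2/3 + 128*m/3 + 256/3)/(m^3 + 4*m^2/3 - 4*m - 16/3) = (m^2 - 16*m + 64)/(m^2 - 4)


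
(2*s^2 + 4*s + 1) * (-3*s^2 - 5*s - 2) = -6*s^4 - 22*s^3 - 27*s^2 - 13*s - 2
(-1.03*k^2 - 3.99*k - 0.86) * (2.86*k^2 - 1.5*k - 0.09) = -2.9458*k^4 - 9.8664*k^3 + 3.6181*k^2 + 1.6491*k + 0.0774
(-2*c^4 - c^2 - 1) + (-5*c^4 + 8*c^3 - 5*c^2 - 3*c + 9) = -7*c^4 + 8*c^3 - 6*c^2 - 3*c + 8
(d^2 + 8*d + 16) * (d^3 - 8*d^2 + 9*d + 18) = d^5 - 39*d^3 - 38*d^2 + 288*d + 288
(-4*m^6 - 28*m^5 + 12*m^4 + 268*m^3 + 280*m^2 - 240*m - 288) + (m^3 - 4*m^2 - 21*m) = -4*m^6 - 28*m^5 + 12*m^4 + 269*m^3 + 276*m^2 - 261*m - 288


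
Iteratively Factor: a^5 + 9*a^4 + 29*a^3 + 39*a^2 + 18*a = (a + 3)*(a^4 + 6*a^3 + 11*a^2 + 6*a) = (a + 2)*(a + 3)*(a^3 + 4*a^2 + 3*a) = a*(a + 2)*(a + 3)*(a^2 + 4*a + 3) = a*(a + 1)*(a + 2)*(a + 3)*(a + 3)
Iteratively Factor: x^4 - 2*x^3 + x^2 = (x - 1)*(x^3 - x^2) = (x - 1)^2*(x^2) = x*(x - 1)^2*(x)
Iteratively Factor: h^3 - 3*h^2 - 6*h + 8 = (h + 2)*(h^2 - 5*h + 4) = (h - 1)*(h + 2)*(h - 4)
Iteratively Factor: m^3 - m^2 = (m)*(m^2 - m) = m^2*(m - 1)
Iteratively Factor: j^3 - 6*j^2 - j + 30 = (j - 3)*(j^2 - 3*j - 10) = (j - 5)*(j - 3)*(j + 2)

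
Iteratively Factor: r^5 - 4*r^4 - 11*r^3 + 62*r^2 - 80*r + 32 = (r - 1)*(r^4 - 3*r^3 - 14*r^2 + 48*r - 32) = (r - 1)*(r + 4)*(r^3 - 7*r^2 + 14*r - 8) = (r - 2)*(r - 1)*(r + 4)*(r^2 - 5*r + 4) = (r - 4)*(r - 2)*(r - 1)*(r + 4)*(r - 1)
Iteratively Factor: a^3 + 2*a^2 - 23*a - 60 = (a - 5)*(a^2 + 7*a + 12) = (a - 5)*(a + 3)*(a + 4)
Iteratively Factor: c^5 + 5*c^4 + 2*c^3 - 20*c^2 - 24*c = (c + 2)*(c^4 + 3*c^3 - 4*c^2 - 12*c) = (c - 2)*(c + 2)*(c^3 + 5*c^2 + 6*c) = (c - 2)*(c + 2)*(c + 3)*(c^2 + 2*c) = (c - 2)*(c + 2)^2*(c + 3)*(c)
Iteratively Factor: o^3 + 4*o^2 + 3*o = (o)*(o^2 + 4*o + 3) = o*(o + 3)*(o + 1)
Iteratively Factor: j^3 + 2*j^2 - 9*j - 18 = (j - 3)*(j^2 + 5*j + 6) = (j - 3)*(j + 2)*(j + 3)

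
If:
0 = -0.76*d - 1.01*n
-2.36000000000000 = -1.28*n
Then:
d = -2.45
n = 1.84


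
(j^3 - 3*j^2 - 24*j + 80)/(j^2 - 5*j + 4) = (j^2 + j - 20)/(j - 1)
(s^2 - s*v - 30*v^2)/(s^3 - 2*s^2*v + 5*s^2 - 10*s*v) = (s^2 - s*v - 30*v^2)/(s*(s^2 - 2*s*v + 5*s - 10*v))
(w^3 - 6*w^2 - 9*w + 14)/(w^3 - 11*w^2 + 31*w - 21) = (w + 2)/(w - 3)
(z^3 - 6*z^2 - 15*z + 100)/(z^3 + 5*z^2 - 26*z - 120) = (z - 5)/(z + 6)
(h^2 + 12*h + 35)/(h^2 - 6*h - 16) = (h^2 + 12*h + 35)/(h^2 - 6*h - 16)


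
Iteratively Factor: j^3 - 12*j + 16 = (j - 2)*(j^2 + 2*j - 8) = (j - 2)*(j + 4)*(j - 2)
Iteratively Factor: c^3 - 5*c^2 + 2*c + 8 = (c + 1)*(c^2 - 6*c + 8) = (c - 2)*(c + 1)*(c - 4)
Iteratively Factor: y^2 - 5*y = (y - 5)*(y)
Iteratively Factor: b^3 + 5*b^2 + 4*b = (b + 4)*(b^2 + b) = b*(b + 4)*(b + 1)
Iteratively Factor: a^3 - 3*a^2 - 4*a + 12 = (a + 2)*(a^2 - 5*a + 6) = (a - 2)*(a + 2)*(a - 3)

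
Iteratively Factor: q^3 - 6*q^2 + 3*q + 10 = (q - 2)*(q^2 - 4*q - 5) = (q - 5)*(q - 2)*(q + 1)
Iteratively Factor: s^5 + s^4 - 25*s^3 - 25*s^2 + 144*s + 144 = (s - 4)*(s^4 + 5*s^3 - 5*s^2 - 45*s - 36) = (s - 4)*(s + 3)*(s^3 + 2*s^2 - 11*s - 12) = (s - 4)*(s + 1)*(s + 3)*(s^2 + s - 12) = (s - 4)*(s + 1)*(s + 3)*(s + 4)*(s - 3)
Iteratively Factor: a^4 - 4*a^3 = (a)*(a^3 - 4*a^2) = a*(a - 4)*(a^2) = a^2*(a - 4)*(a)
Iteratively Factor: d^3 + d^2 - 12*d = (d - 3)*(d^2 + 4*d) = d*(d - 3)*(d + 4)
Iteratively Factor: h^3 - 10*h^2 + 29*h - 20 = (h - 4)*(h^2 - 6*h + 5) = (h - 5)*(h - 4)*(h - 1)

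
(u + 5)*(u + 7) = u^2 + 12*u + 35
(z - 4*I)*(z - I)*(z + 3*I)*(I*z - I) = I*z^4 + 2*z^3 - I*z^3 - 2*z^2 + 11*I*z^2 + 12*z - 11*I*z - 12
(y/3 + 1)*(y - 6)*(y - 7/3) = y^3/3 - 16*y^2/9 - 11*y/3 + 14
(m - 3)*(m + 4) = m^2 + m - 12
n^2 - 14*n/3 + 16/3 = (n - 8/3)*(n - 2)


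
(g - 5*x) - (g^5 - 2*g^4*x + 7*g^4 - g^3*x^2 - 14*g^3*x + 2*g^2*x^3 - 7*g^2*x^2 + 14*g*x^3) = -g^5 + 2*g^4*x - 7*g^4 + g^3*x^2 + 14*g^3*x - 2*g^2*x^3 + 7*g^2*x^2 - 14*g*x^3 + g - 5*x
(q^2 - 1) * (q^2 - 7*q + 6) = q^4 - 7*q^3 + 5*q^2 + 7*q - 6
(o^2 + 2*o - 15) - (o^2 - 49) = 2*o + 34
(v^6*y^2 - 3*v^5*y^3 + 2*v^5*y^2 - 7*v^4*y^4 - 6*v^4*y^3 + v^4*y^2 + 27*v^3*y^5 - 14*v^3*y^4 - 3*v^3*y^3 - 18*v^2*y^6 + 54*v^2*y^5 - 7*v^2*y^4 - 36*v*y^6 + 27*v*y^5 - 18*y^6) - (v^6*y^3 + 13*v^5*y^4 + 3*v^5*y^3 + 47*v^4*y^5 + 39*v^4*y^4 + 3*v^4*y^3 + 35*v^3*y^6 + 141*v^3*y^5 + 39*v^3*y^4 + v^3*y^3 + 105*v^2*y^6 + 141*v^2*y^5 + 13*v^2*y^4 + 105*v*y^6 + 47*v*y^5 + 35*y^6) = -v^6*y^3 + v^6*y^2 - 13*v^5*y^4 - 6*v^5*y^3 + 2*v^5*y^2 - 47*v^4*y^5 - 46*v^4*y^4 - 9*v^4*y^3 + v^4*y^2 - 35*v^3*y^6 - 114*v^3*y^5 - 53*v^3*y^4 - 4*v^3*y^3 - 123*v^2*y^6 - 87*v^2*y^5 - 20*v^2*y^4 - 141*v*y^6 - 20*v*y^5 - 53*y^6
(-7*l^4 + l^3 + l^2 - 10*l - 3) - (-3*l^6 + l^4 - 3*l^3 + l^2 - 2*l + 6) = 3*l^6 - 8*l^4 + 4*l^3 - 8*l - 9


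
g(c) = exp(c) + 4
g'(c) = exp(c)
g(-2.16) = 4.12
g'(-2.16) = 0.12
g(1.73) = 9.64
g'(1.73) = 5.64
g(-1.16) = 4.31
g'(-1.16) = 0.31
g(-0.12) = 4.89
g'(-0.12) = 0.89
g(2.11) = 12.25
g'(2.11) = 8.25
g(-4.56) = 4.01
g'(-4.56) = 0.01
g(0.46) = 5.58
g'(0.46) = 1.58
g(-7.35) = 4.00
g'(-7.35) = 0.00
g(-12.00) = 4.00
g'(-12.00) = 0.00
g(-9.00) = 4.00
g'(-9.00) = 0.00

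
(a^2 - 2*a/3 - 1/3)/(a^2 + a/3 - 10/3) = (3*a^2 - 2*a - 1)/(3*a^2 + a - 10)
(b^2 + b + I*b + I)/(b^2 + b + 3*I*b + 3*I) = (b + I)/(b + 3*I)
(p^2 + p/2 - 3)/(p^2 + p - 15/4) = 2*(p + 2)/(2*p + 5)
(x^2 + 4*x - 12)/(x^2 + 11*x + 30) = (x - 2)/(x + 5)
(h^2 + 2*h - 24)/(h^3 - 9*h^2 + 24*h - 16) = (h + 6)/(h^2 - 5*h + 4)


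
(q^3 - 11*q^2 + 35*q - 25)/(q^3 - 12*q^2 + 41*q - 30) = (q - 5)/(q - 6)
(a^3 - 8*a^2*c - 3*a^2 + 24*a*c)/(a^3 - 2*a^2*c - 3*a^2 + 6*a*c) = (a - 8*c)/(a - 2*c)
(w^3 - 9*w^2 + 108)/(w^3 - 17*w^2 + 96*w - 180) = (w + 3)/(w - 5)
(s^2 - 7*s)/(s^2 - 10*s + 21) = s/(s - 3)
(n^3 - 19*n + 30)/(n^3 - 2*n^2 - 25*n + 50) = (n - 3)/(n - 5)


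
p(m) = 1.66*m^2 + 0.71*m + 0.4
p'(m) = 3.32*m + 0.71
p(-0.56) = 0.52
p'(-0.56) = -1.15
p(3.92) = 28.69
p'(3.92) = 13.72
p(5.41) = 52.83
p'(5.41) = 18.67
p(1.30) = 4.13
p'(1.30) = 5.03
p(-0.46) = 0.42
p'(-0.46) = -0.82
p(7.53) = 99.87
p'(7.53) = 25.71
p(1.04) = 2.93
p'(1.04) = 4.16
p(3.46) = 22.73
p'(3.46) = 12.20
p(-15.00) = 363.25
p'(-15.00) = -49.09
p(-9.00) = 128.47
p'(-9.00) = -29.17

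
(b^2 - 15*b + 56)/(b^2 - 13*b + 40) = (b - 7)/(b - 5)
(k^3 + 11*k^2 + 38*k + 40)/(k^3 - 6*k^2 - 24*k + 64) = (k^2 + 7*k + 10)/(k^2 - 10*k + 16)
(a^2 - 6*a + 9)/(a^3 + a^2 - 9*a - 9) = (a - 3)/(a^2 + 4*a + 3)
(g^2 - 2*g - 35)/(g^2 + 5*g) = (g - 7)/g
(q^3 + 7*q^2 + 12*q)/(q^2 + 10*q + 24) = q*(q + 3)/(q + 6)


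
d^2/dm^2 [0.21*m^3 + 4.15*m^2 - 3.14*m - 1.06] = 1.26*m + 8.3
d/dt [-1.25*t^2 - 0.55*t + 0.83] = -2.5*t - 0.55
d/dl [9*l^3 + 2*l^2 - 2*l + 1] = 27*l^2 + 4*l - 2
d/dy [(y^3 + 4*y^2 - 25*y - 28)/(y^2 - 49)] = (y^2 - 14*y + 25)/(y^2 - 14*y + 49)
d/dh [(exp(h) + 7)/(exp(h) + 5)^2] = (-exp(h) - 9)*exp(h)/(exp(h) + 5)^3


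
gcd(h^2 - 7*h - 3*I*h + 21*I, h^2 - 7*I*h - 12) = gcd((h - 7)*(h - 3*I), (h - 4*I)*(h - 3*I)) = h - 3*I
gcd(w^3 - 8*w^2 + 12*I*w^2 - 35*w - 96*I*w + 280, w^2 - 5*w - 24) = w - 8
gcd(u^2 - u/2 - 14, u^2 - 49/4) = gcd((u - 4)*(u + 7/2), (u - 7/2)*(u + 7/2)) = u + 7/2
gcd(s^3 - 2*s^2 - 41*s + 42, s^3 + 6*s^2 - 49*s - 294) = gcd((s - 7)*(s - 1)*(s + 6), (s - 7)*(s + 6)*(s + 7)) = s^2 - s - 42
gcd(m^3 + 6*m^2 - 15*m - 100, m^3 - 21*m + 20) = m^2 + m - 20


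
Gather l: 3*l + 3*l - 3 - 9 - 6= 6*l - 18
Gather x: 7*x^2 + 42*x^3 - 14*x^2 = 42*x^3 - 7*x^2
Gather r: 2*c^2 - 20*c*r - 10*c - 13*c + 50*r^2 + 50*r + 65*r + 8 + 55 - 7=2*c^2 - 23*c + 50*r^2 + r*(115 - 20*c) + 56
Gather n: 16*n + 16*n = 32*n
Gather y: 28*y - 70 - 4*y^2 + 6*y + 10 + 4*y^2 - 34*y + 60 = 0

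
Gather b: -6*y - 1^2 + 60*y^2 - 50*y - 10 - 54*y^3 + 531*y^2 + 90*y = -54*y^3 + 591*y^2 + 34*y - 11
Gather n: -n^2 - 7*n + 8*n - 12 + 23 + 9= -n^2 + n + 20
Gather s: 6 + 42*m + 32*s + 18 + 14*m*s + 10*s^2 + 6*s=42*m + 10*s^2 + s*(14*m + 38) + 24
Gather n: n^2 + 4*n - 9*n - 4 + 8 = n^2 - 5*n + 4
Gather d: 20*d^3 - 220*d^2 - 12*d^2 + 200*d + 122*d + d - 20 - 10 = 20*d^3 - 232*d^2 + 323*d - 30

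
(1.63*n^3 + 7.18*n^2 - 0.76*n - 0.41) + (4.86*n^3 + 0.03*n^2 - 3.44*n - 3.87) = 6.49*n^3 + 7.21*n^2 - 4.2*n - 4.28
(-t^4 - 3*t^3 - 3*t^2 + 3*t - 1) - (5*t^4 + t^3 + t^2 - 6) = -6*t^4 - 4*t^3 - 4*t^2 + 3*t + 5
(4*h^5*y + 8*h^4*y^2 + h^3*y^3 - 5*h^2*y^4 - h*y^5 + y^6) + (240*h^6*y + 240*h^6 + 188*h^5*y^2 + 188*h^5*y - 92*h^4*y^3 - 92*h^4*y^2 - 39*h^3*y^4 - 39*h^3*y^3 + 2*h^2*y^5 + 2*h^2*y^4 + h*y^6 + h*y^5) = 240*h^6*y + 240*h^6 + 188*h^5*y^2 + 192*h^5*y - 92*h^4*y^3 - 84*h^4*y^2 - 39*h^3*y^4 - 38*h^3*y^3 + 2*h^2*y^5 - 3*h^2*y^4 + h*y^6 + y^6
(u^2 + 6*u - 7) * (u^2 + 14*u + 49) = u^4 + 20*u^3 + 126*u^2 + 196*u - 343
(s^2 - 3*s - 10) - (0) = s^2 - 3*s - 10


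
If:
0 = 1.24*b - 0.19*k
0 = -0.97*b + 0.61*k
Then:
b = 0.00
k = 0.00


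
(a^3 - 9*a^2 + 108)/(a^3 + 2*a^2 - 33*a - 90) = (a - 6)/(a + 5)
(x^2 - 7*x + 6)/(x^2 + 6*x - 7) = (x - 6)/(x + 7)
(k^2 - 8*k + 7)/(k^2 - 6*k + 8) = (k^2 - 8*k + 7)/(k^2 - 6*k + 8)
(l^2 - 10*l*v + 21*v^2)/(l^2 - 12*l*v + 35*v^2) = (-l + 3*v)/(-l + 5*v)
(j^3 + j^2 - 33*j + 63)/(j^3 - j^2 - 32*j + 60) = (j^3 + j^2 - 33*j + 63)/(j^3 - j^2 - 32*j + 60)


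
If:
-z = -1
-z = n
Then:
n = -1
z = 1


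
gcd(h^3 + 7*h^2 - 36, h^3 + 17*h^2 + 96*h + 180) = h + 6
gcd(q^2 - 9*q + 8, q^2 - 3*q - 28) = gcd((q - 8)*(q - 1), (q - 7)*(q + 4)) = 1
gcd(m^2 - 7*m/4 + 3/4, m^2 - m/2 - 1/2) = m - 1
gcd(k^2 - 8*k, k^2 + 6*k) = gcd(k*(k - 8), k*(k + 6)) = k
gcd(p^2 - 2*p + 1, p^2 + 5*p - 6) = p - 1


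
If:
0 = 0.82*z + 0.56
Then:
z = -0.68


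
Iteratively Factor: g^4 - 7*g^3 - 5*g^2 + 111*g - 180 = (g - 3)*(g^3 - 4*g^2 - 17*g + 60) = (g - 3)*(g + 4)*(g^2 - 8*g + 15) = (g - 3)^2*(g + 4)*(g - 5)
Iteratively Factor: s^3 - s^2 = (s)*(s^2 - s) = s*(s - 1)*(s)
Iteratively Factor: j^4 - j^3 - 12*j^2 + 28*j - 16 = (j + 4)*(j^3 - 5*j^2 + 8*j - 4) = (j - 2)*(j + 4)*(j^2 - 3*j + 2) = (j - 2)^2*(j + 4)*(j - 1)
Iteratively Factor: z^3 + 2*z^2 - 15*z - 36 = (z + 3)*(z^2 - z - 12) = (z + 3)^2*(z - 4)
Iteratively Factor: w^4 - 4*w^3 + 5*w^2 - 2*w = (w)*(w^3 - 4*w^2 + 5*w - 2) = w*(w - 2)*(w^2 - 2*w + 1) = w*(w - 2)*(w - 1)*(w - 1)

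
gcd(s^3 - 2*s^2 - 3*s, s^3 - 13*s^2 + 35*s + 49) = s + 1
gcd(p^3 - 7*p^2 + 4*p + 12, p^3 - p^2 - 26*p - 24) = p^2 - 5*p - 6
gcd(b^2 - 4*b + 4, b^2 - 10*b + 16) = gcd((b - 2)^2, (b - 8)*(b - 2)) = b - 2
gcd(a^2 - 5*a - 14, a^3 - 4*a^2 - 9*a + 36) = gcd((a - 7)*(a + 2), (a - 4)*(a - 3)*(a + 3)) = 1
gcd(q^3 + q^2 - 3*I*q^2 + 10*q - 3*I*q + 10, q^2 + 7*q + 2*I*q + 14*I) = q + 2*I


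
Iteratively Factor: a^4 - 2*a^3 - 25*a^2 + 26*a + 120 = (a - 5)*(a^3 + 3*a^2 - 10*a - 24) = (a - 5)*(a + 2)*(a^2 + a - 12) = (a - 5)*(a + 2)*(a + 4)*(a - 3)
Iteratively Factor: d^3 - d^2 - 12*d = (d - 4)*(d^2 + 3*d) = d*(d - 4)*(d + 3)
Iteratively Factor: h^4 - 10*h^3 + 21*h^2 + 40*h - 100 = (h - 5)*(h^3 - 5*h^2 - 4*h + 20) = (h - 5)*(h - 2)*(h^2 - 3*h - 10) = (h - 5)*(h - 2)*(h + 2)*(h - 5)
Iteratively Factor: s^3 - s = (s)*(s^2 - 1) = s*(s - 1)*(s + 1)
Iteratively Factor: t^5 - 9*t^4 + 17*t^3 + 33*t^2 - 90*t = (t - 3)*(t^4 - 6*t^3 - t^2 + 30*t) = (t - 5)*(t - 3)*(t^3 - t^2 - 6*t) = (t - 5)*(t - 3)*(t + 2)*(t^2 - 3*t) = (t - 5)*(t - 3)^2*(t + 2)*(t)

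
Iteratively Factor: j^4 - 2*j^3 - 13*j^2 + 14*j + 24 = (j - 4)*(j^3 + 2*j^2 - 5*j - 6) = (j - 4)*(j + 3)*(j^2 - j - 2) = (j - 4)*(j - 2)*(j + 3)*(j + 1)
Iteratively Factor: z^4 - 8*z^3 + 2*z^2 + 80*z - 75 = (z - 5)*(z^3 - 3*z^2 - 13*z + 15) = (z - 5)*(z + 3)*(z^2 - 6*z + 5) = (z - 5)*(z - 1)*(z + 3)*(z - 5)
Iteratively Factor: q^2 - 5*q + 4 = (q - 4)*(q - 1)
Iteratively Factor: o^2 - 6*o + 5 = (o - 5)*(o - 1)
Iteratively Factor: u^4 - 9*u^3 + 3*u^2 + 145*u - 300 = (u - 3)*(u^3 - 6*u^2 - 15*u + 100) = (u - 5)*(u - 3)*(u^2 - u - 20) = (u - 5)^2*(u - 3)*(u + 4)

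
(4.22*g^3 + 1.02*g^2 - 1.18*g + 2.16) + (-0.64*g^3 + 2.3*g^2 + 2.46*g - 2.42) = 3.58*g^3 + 3.32*g^2 + 1.28*g - 0.26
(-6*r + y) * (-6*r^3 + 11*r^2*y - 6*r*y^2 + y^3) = 36*r^4 - 72*r^3*y + 47*r^2*y^2 - 12*r*y^3 + y^4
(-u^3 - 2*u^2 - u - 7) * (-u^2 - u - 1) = u^5 + 3*u^4 + 4*u^3 + 10*u^2 + 8*u + 7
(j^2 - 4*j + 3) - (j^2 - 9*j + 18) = 5*j - 15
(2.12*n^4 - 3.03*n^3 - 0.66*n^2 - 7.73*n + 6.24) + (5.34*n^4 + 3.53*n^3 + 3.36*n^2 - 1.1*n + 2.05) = 7.46*n^4 + 0.5*n^3 + 2.7*n^2 - 8.83*n + 8.29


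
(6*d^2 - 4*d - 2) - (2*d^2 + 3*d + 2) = 4*d^2 - 7*d - 4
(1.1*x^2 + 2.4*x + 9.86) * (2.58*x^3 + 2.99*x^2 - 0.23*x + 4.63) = 2.838*x^5 + 9.481*x^4 + 32.3618*x^3 + 34.0224*x^2 + 8.8442*x + 45.6518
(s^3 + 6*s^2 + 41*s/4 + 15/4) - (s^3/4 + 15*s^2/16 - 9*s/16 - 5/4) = 3*s^3/4 + 81*s^2/16 + 173*s/16 + 5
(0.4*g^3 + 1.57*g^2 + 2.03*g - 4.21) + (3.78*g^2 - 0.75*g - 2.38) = 0.4*g^3 + 5.35*g^2 + 1.28*g - 6.59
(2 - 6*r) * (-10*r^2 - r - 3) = 60*r^3 - 14*r^2 + 16*r - 6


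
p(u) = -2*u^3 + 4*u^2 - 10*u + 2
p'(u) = -6*u^2 + 8*u - 10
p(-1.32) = 26.77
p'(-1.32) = -31.01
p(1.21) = -7.79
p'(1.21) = -9.10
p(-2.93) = 115.95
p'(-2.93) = -84.95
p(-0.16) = 3.71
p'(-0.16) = -11.43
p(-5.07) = 416.17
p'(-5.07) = -204.79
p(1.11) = -6.91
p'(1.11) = -8.51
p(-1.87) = 47.77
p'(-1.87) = -45.94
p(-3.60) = 183.15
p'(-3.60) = -116.56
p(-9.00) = 1874.00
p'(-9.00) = -568.00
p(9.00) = -1222.00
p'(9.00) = -424.00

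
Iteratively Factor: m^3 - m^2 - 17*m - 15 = (m - 5)*(m^2 + 4*m + 3) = (m - 5)*(m + 1)*(m + 3)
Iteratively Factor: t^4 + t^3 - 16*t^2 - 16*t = (t)*(t^3 + t^2 - 16*t - 16) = t*(t + 4)*(t^2 - 3*t - 4) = t*(t - 4)*(t + 4)*(t + 1)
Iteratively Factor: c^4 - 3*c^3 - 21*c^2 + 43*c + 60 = (c - 3)*(c^3 - 21*c - 20) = (c - 3)*(c + 4)*(c^2 - 4*c - 5) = (c - 5)*(c - 3)*(c + 4)*(c + 1)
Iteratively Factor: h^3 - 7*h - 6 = (h - 3)*(h^2 + 3*h + 2) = (h - 3)*(h + 1)*(h + 2)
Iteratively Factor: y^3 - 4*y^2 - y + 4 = (y - 1)*(y^2 - 3*y - 4) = (y - 1)*(y + 1)*(y - 4)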